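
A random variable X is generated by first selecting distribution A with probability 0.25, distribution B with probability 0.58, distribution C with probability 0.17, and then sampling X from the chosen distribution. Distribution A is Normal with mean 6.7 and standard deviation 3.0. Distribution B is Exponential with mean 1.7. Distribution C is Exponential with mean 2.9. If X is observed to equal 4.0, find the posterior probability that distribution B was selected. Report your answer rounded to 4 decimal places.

Likelihoods f(4.0 | ·): A: 0.0886951; B: 0.0559348; C: 0.0868111.
Posterior ∝ prior × likelihood. Numerator for B: 0.58·0.0559348 = 0.0324422.
Normalizing constant: 0.25·0.0886951 + 0.58·0.0559348 + 0.17·0.0868111 = 0.0693738.
P(B | observation) = 0.0324422 / 0.0693738 = 0.467643.

0.4676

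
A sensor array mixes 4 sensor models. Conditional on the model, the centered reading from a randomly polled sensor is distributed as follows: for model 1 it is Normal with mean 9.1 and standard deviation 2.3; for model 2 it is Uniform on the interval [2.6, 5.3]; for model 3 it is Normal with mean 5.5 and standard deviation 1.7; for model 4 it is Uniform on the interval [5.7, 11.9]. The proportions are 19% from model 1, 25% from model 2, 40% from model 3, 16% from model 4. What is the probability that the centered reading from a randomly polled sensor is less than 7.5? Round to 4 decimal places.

Conditional on each model, P(X < 7.5): 1: 0.243323; 2: 1; 3: 0.880297; 4: 0.290323.
By total probability, P(X < 7.5) = 0.19·0.243323 + 0.25·1 + 0.4·0.880297 + 0.16·0.290323 = 0.694802.

0.6948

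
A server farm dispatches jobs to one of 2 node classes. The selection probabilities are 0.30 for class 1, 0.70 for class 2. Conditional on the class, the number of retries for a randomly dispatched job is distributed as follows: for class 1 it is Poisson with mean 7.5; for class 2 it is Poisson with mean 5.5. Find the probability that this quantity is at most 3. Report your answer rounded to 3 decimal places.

Conditional on each class, P(X ≤ 3): 1: 0.0591455; 2: 0.201699.
By total probability, P(X ≤ 3) = 0.3·0.0591455 + 0.7·0.201699 = 0.158933.

0.159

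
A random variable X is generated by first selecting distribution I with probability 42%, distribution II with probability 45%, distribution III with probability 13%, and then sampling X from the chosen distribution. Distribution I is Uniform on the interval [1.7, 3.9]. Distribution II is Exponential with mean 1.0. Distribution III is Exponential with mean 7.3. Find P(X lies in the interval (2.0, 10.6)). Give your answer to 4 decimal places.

Conditional on each component, P(2.0 < X < 10.6): I: 0.863636; II: 0.13531; III: 0.526264.
By total probability, P(2.0 < X < 10.6) = 0.42·0.863636 + 0.45·0.13531 + 0.13·0.526264 = 0.492031.

0.4920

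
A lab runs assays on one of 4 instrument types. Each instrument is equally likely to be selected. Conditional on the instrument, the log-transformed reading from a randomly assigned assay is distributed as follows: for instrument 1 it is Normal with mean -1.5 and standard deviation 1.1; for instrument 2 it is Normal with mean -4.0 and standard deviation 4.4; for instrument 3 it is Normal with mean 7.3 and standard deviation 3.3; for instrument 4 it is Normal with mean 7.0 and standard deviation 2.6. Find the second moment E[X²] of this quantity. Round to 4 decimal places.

For each component E[X²] = Var + (mean)², giving 1: 3.46; 2: 35.36; 3: 64.18; 4: 55.76.
Overall E[X²] = 0.25·3.46 + 0.25·35.36 + 0.25·64.18 + 0.25·55.76 = 39.69.

39.6900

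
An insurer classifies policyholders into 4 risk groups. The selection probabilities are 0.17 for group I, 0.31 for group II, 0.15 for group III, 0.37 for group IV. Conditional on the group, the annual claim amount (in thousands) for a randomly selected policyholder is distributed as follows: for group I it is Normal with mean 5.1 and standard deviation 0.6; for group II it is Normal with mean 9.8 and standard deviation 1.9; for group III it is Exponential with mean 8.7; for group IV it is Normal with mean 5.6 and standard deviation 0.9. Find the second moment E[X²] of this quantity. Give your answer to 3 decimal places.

69.984

For each component E[X²] = Var + (mean)², giving I: 26.37; II: 99.65; III: 151.38; IV: 32.17.
Overall E[X²] = 0.17·26.37 + 0.31·99.65 + 0.15·151.38 + 0.37·32.17 = 69.9843.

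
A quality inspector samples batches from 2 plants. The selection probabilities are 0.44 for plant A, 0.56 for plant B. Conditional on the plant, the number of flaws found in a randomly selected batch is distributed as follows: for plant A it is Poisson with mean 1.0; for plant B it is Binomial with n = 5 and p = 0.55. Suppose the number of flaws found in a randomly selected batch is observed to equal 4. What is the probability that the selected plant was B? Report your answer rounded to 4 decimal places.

Likelihoods P(X=4 | ·): A: 0.0153283; B: 0.205889.
Posterior ∝ prior × likelihood. Numerator for B: 0.56·0.205889 = 0.115298.
Normalizing constant: 0.44·0.0153283 + 0.56·0.205889 = 0.122042.
P(B | observation) = 0.115298 / 0.122042 = 0.944737.

0.9447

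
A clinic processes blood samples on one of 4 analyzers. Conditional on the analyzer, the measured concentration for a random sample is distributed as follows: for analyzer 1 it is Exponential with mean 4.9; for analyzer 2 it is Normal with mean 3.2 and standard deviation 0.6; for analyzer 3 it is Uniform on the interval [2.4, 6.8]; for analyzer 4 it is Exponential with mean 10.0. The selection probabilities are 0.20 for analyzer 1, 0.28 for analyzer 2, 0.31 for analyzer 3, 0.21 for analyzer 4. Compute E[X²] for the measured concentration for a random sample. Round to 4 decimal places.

61.6317

For each component E[X²] = Var + (mean)², giving 1: 48.02; 2: 10.6; 3: 22.7733; 4: 200.
Overall E[X²] = 0.2·48.02 + 0.28·10.6 + 0.31·22.7733 + 0.21·200 = 61.6317.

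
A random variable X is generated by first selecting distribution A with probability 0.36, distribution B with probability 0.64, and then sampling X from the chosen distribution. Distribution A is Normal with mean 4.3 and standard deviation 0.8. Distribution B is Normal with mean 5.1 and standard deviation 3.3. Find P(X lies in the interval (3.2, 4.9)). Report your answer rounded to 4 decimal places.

Conditional on each component, P(3.2 < X < 4.9): A: 0.688807; B: 0.193447.
By total probability, P(3.2 < X < 4.9) = 0.36·0.688807 + 0.64·0.193447 = 0.371777.

0.3718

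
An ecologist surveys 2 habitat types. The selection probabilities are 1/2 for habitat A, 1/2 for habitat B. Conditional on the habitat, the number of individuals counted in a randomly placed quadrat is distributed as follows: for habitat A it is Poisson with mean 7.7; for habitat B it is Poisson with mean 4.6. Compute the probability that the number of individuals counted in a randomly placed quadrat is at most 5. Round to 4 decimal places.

Conditional on each habitat, P(X ≤ 5): A: 0.220287; B: 0.68576.
By total probability, P(X ≤ 5) = 0.5·0.220287 + 0.5·0.68576 = 0.453023.

0.4530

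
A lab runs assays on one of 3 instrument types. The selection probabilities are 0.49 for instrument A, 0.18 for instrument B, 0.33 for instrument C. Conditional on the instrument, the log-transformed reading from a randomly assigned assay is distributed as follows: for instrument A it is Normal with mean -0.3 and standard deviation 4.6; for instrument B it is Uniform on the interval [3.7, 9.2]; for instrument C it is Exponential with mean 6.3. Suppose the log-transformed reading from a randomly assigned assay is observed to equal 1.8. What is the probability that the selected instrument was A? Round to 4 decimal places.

0.4931

Likelihoods f(1.8 | ·): A: 0.0781441; B: 0; C: 0.119282.
Posterior ∝ prior × likelihood. Numerator for A: 0.49·0.0781441 = 0.0382906.
Normalizing constant: 0.49·0.0781441 + 0.18·0 + 0.33·0.119282 = 0.0776537.
P(A | observation) = 0.0382906 / 0.0776537 = 0.493094.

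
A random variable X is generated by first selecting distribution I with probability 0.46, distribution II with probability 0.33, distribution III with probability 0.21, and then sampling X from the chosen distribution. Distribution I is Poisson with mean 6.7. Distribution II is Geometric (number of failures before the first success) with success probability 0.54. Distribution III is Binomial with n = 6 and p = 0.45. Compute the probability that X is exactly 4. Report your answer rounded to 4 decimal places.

0.0946

Conditional on each component, P(X = 4): I: 0.103351; II: 0.0241783; III: 0.186066.
By total probability, P(X = 4) = 0.46·0.103351 + 0.33·0.0241783 + 0.21·0.186066 = 0.0945941.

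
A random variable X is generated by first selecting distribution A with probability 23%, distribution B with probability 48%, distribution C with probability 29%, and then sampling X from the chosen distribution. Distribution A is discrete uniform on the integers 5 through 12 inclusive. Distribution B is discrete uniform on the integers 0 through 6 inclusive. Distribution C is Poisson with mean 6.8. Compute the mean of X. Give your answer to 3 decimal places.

5.367

Component means — A: 8.5; B: 3; C: 6.8.
E[X] = 0.23·8.5 + 0.48·3 + 0.29·6.8 = 5.367.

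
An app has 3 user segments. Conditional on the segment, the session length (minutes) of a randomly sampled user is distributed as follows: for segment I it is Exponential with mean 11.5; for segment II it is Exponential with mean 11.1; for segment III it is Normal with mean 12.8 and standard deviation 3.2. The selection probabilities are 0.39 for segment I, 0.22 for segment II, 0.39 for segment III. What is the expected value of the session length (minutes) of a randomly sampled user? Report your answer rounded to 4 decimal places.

Component means — I: 11.5; II: 11.1; III: 12.8.
E[X] = 0.39·11.5 + 0.22·11.1 + 0.39·12.8 = 11.919.

11.9190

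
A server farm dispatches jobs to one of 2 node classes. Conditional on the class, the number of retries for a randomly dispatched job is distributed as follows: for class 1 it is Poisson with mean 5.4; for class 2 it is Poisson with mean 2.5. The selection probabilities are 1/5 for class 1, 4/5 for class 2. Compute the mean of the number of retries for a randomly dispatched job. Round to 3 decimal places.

3.080

Component means — 1: 5.4; 2: 2.5.
E[X] = 0.2·5.4 + 0.8·2.5 = 3.08.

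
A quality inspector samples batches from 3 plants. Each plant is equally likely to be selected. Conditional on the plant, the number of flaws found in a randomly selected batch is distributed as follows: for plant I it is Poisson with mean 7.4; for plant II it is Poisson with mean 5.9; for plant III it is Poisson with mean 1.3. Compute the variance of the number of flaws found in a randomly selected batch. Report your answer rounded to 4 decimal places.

11.6022

Per component, I: μ=7.4, E[X²]=62.16; II: μ=5.9, E[X²]=40.71; III: μ=1.3, E[X²]=2.99.
E[X] = 0.333333·7.4 + 0.333333·5.9 + 0.333333·1.3 = 4.86667.
E[X²] = 0.333333·62.16 + 0.333333·40.71 + 0.333333·2.99 = 35.2867.
Var(X) = E[X²] − (E[X])² = 35.2867 − 23.6844 = 11.6022.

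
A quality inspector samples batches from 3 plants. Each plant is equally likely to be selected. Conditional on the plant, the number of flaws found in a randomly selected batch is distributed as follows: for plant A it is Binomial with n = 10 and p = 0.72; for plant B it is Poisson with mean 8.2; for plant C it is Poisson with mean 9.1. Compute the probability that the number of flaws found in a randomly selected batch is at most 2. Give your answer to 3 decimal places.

0.006

Conditional on each plant, P(X ≤ 2): A: 0.000960463; B: 0.0117607; C: 0.00575135.
By total probability, P(X ≤ 2) = 0.333333·0.000960463 + 0.333333·0.0117607 + 0.333333·0.00575135 = 0.00615749.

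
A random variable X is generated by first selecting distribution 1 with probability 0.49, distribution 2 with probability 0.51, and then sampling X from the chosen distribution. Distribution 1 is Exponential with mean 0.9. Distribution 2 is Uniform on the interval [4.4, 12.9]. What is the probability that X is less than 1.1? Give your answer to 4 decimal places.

Conditional on each component, P(X < 1.1): 1: 0.705425; 2: 0.
By total probability, P(X < 1.1) = 0.49·0.705425 + 0.51·0 = 0.345658.

0.3457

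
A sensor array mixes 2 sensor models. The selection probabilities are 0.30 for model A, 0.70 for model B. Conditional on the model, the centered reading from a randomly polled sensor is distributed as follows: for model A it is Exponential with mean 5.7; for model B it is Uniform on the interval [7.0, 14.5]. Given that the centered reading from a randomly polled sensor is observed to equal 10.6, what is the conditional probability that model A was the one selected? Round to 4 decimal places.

Likelihoods f(10.6 | ·): A: 0.0273206; B: 0.133333.
Posterior ∝ prior × likelihood. Numerator for A: 0.3·0.0273206 = 0.00819617.
Normalizing constant: 0.3·0.0273206 + 0.7·0.133333 = 0.10153.
P(A | observation) = 0.00819617 / 0.10153 = 0.080727.

0.0807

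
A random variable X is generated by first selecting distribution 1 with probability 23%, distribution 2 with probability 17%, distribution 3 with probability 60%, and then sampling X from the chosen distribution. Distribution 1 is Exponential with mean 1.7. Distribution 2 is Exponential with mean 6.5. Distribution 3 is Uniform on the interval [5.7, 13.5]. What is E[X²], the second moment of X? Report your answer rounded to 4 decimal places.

74.0324

For each component E[X²] = Var + (mean)², giving 1: 5.78; 2: 84.5; 3: 97.23.
Overall E[X²] = 0.23·5.78 + 0.17·84.5 + 0.6·97.23 = 74.0324.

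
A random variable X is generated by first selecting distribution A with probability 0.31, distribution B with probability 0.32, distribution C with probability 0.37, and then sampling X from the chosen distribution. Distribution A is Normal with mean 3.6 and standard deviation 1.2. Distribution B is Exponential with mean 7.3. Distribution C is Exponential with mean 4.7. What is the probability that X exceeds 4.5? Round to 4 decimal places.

Conditional on each component, P(X > 4.5): A: 0.226627; B: 0.539864; C: 0.383872.
By total probability, P(X > 4.5) = 0.31·0.226627 + 0.32·0.539864 + 0.37·0.383872 = 0.385043.

0.3850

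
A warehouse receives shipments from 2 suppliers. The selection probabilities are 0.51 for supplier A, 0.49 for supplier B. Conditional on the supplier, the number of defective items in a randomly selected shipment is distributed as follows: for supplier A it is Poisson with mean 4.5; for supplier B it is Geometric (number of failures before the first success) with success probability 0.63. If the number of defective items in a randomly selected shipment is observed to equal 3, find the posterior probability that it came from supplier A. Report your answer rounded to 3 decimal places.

Likelihoods P(X=3 | ·): A: 0.168718; B: 0.0319114.
Posterior ∝ prior × likelihood. Numerator for A: 0.51·0.168718 = 0.0860461.
Normalizing constant: 0.51·0.168718 + 0.49·0.0319114 = 0.101683.
P(A | observation) = 0.0860461 / 0.101683 = 0.846222.

0.846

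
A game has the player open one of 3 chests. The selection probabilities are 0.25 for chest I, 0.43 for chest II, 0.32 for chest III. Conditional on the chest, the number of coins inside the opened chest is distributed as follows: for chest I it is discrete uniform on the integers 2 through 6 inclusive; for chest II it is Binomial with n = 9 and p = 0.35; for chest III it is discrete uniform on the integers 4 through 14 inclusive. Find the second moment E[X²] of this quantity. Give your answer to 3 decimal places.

For each component E[X²] = Var + (mean)², giving I: 18; II: 11.97; III: 91.
Overall E[X²] = 0.25·18 + 0.43·11.97 + 0.32·91 = 38.7671.

38.767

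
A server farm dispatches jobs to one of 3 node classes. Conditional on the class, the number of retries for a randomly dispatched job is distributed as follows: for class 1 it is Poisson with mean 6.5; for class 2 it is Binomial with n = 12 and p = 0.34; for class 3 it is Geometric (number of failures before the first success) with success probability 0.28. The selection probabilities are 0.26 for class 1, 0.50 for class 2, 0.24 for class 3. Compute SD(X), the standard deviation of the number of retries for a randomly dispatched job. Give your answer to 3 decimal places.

2.690

Per component, 1: μ=6.5, E[X²]=48.75; 2: μ=4.08, E[X²]=19.3392; 3: μ=2.57143, E[X²]=15.7959.
E[X] = 0.26·6.5 + 0.5·4.08 + 0.24·2.57143 = 4.34714.
E[X²] = 0.26·48.75 + 0.5·19.3392 + 0.24·15.7959 = 26.1356.
Var(X) = E[X²] − (E[X])² = 26.1356 − 18.8977 = 7.23797.
SD(X) = √7.23797 = 2.69035.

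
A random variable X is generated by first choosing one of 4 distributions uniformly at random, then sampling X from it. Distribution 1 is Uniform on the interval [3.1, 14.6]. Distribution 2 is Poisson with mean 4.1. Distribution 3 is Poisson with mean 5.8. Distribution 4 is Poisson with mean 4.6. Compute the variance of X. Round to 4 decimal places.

Per component, 1: μ=8.85, E[X²]=89.3433; 2: μ=4.1, E[X²]=20.91; 3: μ=5.8, E[X²]=39.44; 4: μ=4.6, E[X²]=25.76.
E[X] = 0.25·8.85 + 0.25·4.1 + 0.25·5.8 + 0.25·4.6 = 5.8375.
E[X²] = 0.25·89.3433 + 0.25·20.91 + 0.25·39.44 + 0.25·25.76 = 43.8633.
Var(X) = E[X²] − (E[X])² = 43.8633 − 34.0764 = 9.78693.

9.7869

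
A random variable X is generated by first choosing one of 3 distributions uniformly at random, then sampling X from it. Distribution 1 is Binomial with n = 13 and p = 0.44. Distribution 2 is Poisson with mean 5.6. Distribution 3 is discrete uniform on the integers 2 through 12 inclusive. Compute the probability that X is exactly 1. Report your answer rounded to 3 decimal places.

0.009

Conditional on each component, P(X = 1): 1: 0.00544067; 2: 0.020708; 3: 0.
By total probability, P(X = 1) = 0.333333·0.00544067 + 0.333333·0.020708 + 0.333333·0 = 0.00871624.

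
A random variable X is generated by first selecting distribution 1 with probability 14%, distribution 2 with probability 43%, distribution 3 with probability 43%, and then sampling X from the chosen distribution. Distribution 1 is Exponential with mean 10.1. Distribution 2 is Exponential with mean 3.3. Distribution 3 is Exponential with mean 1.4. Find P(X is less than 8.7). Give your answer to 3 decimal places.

Conditional on each component, P(X < 8.7): 1: 0.577424; 2: 0.928379; 3: 0.997999.
By total probability, P(X < 8.7) = 0.14·0.577424 + 0.43·0.928379 + 0.43·0.997999 = 0.909182.

0.909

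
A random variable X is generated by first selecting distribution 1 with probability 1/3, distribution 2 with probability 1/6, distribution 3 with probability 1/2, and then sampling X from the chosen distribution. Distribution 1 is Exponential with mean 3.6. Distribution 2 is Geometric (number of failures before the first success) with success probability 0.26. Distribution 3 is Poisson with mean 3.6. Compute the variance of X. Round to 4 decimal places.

Per component, 1: μ=3.6, E[X²]=25.92; 2: μ=2.84615, E[X²]=19.0473; 3: μ=3.6, E[X²]=16.56.
E[X] = 0.333333·3.6 + 0.166667·2.84615 + 0.5·3.6 = 3.47436.
E[X²] = 0.333333·25.92 + 0.166667·19.0473 + 0.5·16.56 = 20.0946.
Var(X) = E[X²] − (E[X])² = 20.0946 − 12.0712 = 8.02339.

8.0234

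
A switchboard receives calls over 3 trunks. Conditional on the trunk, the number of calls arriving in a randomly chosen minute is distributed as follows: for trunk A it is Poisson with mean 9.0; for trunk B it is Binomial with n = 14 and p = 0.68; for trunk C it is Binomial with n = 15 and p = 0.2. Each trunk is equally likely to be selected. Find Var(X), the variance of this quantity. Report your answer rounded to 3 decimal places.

Per component, A: μ=9, E[X²]=90; B: μ=9.52, E[X²]=93.6768; C: μ=3, E[X²]=11.4.
E[X] = 0.333333·9 + 0.333333·9.52 + 0.333333·3 = 7.17333.
E[X²] = 0.333333·90 + 0.333333·93.6768 + 0.333333·11.4 = 65.0256.
Var(X) = E[X²] − (E[X])² = 65.0256 − 51.4567 = 13.5689.

13.569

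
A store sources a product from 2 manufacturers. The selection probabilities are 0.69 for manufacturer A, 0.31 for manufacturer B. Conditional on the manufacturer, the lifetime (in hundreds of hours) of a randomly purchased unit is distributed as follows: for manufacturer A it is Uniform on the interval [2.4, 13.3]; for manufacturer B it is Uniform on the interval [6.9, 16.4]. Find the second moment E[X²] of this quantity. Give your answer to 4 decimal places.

93.7565

For each component E[X²] = Var + (mean)², giving A: 71.5233; B: 143.243.
Overall E[X²] = 0.69·71.5233 + 0.31·143.243 = 93.7565.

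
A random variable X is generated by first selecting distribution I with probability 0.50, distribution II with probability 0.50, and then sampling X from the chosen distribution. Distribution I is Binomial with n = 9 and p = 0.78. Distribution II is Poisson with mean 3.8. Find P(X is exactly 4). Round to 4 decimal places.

0.1092

Conditional on each component, P(X = 4): I: 0.024036; II: 0.194359.
By total probability, P(X = 4) = 0.5·0.024036 + 0.5·0.194359 = 0.109197.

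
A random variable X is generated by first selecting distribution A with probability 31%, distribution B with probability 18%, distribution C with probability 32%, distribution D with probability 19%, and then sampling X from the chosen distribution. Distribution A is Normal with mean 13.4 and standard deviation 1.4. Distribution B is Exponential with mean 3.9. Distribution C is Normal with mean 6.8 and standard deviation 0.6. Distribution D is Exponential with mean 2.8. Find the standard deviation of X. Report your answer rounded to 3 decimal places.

4.735

Per component, A: μ=13.4, E[X²]=181.52; B: μ=3.9, E[X²]=30.42; C: μ=6.8, E[X²]=46.6; D: μ=2.8, E[X²]=15.68.
E[X] = 0.31·13.4 + 0.18·3.9 + 0.32·6.8 + 0.19·2.8 = 7.564.
E[X²] = 0.31·181.52 + 0.18·30.42 + 0.32·46.6 + 0.19·15.68 = 79.638.
Var(X) = E[X²] − (E[X])² = 79.638 − 57.2141 = 22.4239.
SD(X) = √22.4239 = 4.73539.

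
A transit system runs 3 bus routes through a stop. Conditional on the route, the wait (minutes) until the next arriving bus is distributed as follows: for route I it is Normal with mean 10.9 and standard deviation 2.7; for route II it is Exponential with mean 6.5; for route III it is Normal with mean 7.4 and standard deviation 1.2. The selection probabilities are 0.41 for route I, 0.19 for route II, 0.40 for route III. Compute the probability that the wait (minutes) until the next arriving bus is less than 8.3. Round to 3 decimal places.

Conditional on each route, P(X < 8.3): I: 0.167783; II: 0.721106; III: 0.773373.
By total probability, P(X < 8.3) = 0.41·0.167783 + 0.19·0.721106 + 0.4·0.773373 = 0.51515.

0.515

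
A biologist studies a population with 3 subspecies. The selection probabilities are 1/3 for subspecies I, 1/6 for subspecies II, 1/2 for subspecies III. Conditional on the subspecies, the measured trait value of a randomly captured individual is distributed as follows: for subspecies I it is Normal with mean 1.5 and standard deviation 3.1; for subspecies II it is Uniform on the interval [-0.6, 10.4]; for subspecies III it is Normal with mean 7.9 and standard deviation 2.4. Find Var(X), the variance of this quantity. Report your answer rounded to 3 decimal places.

15.983

Per component, I: μ=1.5, E[X²]=11.86; II: μ=4.9, E[X²]=34.0933; III: μ=7.9, E[X²]=68.17.
E[X] = 0.333333·1.5 + 0.166667·4.9 + 0.5·7.9 = 5.26667.
E[X²] = 0.333333·11.86 + 0.166667·34.0933 + 0.5·68.17 = 43.7206.
Var(X) = E[X²] − (E[X])² = 43.7206 − 27.7378 = 15.9828.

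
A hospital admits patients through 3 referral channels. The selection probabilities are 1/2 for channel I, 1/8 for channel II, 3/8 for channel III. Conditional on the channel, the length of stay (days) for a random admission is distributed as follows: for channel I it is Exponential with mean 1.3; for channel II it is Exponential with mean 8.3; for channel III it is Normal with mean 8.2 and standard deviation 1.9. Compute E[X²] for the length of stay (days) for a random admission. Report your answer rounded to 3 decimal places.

For each component E[X²] = Var + (mean)², giving I: 3.38; II: 137.78; III: 70.85.
Overall E[X²] = 0.5·3.38 + 0.125·137.78 + 0.375·70.85 = 45.4813.

45.481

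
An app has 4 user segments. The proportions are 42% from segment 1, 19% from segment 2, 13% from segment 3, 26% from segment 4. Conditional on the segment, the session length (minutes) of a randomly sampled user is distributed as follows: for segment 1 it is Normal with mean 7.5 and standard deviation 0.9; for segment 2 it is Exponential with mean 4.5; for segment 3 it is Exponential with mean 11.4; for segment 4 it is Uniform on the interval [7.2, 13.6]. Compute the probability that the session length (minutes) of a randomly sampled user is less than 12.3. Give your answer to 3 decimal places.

0.891

Conditional on each segment, P(X < 12.3): 1: 1; 2: 0.934998; 3: 0.660047; 4: 0.796875.
By total probability, P(X < 12.3) = 0.42·1 + 0.19·0.934998 + 0.13·0.660047 + 0.26·0.796875 = 0.890643.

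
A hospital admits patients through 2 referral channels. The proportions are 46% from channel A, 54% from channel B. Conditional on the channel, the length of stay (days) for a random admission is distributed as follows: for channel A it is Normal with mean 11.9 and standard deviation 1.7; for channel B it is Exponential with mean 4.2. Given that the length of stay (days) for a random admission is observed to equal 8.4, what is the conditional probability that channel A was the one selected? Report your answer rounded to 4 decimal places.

Likelihoods f(8.4 | ·): A: 0.0281856; B: 0.0322227.
Posterior ∝ prior × likelihood. Numerator for A: 0.46·0.0281856 = 0.0129654.
Normalizing constant: 0.46·0.0281856 + 0.54·0.0322227 = 0.0303656.
P(A | observation) = 0.0129654 / 0.0303656 = 0.426975.

0.4270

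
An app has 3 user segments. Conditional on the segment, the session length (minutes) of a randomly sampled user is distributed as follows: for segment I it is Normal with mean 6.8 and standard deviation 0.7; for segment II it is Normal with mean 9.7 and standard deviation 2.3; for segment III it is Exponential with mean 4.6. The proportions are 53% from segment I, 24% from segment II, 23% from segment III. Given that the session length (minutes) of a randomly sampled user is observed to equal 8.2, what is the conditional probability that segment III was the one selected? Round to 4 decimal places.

0.1014

Likelihoods f(8.2 | ·): I: 0.07713; II: 0.140224; III: 0.036565.
Posterior ∝ prior × likelihood. Numerator for III: 0.23·0.036565 = 0.00840994.
Normalizing constant: 0.53·0.07713 + 0.24·0.140224 + 0.23·0.036565 = 0.0829426.
P(III | observation) = 0.00840994 / 0.0829426 = 0.101395.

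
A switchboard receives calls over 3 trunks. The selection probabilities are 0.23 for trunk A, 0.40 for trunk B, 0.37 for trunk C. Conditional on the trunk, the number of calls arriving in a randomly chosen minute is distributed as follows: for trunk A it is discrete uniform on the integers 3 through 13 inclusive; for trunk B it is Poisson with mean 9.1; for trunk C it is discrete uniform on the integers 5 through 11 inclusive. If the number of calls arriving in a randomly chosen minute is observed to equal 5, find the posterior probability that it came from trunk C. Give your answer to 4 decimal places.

Likelihoods P(X=5 | ·): A: 0.0909091; B: 0.0580692; C: 0.142857.
Posterior ∝ prior × likelihood. Numerator for C: 0.37·0.142857 = 0.0528571.
Normalizing constant: 0.23·0.0909091 + 0.4·0.0580692 + 0.37·0.142857 = 0.0969939.
P(C | observation) = 0.0528571 / 0.0969939 = 0.544953.

0.5450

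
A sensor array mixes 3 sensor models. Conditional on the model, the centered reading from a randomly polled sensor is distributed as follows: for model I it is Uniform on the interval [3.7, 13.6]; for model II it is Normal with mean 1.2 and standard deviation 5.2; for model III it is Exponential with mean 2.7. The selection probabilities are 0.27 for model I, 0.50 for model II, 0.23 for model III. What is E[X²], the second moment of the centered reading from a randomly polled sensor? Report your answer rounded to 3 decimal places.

For each component E[X²] = Var + (mean)², giving I: 82.99; II: 28.48; III: 14.58.
Overall E[X²] = 0.27·82.99 + 0.5·28.48 + 0.23·14.58 = 40.0007.

40.001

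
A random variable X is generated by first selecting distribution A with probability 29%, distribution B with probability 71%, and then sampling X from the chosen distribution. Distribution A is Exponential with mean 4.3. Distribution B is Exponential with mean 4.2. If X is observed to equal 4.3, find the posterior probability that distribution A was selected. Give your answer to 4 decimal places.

Likelihoods f(4.3 | ·): A: 0.0855534; B: 0.0855295.
Posterior ∝ prior × likelihood. Numerator for A: 0.29·0.0855534 = 0.0248105.
Normalizing constant: 0.29·0.0855534 + 0.71·0.0855295 = 0.0855364.
P(A | observation) = 0.0248105 / 0.0855364 = 0.290057.

0.2901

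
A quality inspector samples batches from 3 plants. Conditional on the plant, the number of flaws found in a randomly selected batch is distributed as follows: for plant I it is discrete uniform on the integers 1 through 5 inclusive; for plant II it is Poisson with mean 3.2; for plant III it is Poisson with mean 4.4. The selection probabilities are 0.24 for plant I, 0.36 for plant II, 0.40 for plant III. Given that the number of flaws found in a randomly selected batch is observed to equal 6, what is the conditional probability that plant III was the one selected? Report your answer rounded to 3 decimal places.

Likelihoods P(X=6 | ·): I: 0; II: 0.060789; III: 0.123734.
Posterior ∝ prior × likelihood. Numerator for III: 0.4·0.123734 = 0.0494935.
Normalizing constant: 0.24·0 + 0.36·0.060789 + 0.4·0.123734 = 0.0713775.
P(III | observation) = 0.0494935 / 0.0713775 = 0.693404.

0.693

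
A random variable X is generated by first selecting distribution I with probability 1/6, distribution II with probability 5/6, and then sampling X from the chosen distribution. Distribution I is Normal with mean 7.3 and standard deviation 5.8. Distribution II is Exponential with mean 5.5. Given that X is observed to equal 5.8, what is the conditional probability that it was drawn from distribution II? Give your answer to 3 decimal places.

0.826

Likelihoods f(5.8 | ·): I: 0.0665209; II: 0.0633365.
Posterior ∝ prior × likelihood. Numerator for II: 0.833333·0.0633365 = 0.0527804.
Normalizing constant: 0.166667·0.0665209 + 0.833333·0.0633365 = 0.0638672.
P(II | observation) = 0.0527804 / 0.0638672 = 0.826408.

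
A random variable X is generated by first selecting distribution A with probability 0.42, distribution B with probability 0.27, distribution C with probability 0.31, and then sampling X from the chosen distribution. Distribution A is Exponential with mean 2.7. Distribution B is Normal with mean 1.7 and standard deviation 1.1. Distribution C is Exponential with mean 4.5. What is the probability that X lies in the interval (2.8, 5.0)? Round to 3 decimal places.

Conditional on each component, P(2.8 < X < 5.0): A: 0.197557; B: 0.157305; C: 0.207557.
By total probability, P(2.8 < X < 5.0) = 0.42·0.197557 + 0.27·0.157305 + 0.31·0.207557 = 0.189789.

0.190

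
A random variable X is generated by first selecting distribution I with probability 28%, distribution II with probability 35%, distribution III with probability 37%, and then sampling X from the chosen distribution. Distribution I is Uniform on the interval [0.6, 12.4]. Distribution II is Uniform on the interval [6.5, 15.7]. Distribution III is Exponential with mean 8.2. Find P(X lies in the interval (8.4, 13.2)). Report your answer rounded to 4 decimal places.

0.3364

Conditional on each component, P(8.4 < X < 13.2): I: 0.338983; II: 0.521739; III: 0.159079.
By total probability, P(8.4 < X < 13.2) = 0.28·0.338983 + 0.35·0.521739 + 0.37·0.159079 = 0.336383.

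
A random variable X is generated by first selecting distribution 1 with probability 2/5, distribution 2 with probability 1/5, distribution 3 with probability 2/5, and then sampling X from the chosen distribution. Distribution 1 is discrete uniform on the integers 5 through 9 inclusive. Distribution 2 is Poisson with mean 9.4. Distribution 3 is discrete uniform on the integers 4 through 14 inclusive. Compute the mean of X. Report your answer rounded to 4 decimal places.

8.2800

Component means — 1: 7; 2: 9.4; 3: 9.
E[X] = 0.4·7 + 0.2·9.4 + 0.4·9 = 8.28.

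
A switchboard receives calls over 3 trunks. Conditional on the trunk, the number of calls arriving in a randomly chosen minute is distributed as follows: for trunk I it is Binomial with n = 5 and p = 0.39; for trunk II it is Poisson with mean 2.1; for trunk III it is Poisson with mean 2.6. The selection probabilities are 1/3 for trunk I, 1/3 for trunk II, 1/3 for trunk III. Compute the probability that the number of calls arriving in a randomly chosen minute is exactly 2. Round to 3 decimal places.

Conditional on each trunk, P(X = 2): I: 0.345238; II: 0.270016; III: 0.251045.
By total probability, P(X = 2) = 0.333333·0.345238 + 0.333333·0.270016 + 0.333333·0.251045 = 0.288766.

0.289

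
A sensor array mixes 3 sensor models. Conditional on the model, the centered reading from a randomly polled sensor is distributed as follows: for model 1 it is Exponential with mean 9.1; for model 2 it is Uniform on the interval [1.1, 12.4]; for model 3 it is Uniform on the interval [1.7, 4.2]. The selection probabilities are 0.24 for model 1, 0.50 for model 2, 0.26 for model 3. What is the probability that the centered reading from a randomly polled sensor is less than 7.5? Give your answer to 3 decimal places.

Conditional on each model, P(X < 7.5): 1: 0.561404; 2: 0.566372; 3: 1.
By total probability, P(X < 7.5) = 0.24·0.561404 + 0.5·0.566372 + 0.26·1 = 0.677923.

0.678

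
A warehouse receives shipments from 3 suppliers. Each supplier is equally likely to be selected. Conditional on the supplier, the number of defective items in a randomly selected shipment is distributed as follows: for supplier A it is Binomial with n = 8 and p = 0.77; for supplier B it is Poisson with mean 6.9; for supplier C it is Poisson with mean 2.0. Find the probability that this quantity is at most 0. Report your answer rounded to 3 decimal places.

0.045

Conditional on each supplier, P(X ≤ 0): A: 7.8311e-06; B: 0.00100779; C: 0.135335.
By total probability, P(X ≤ 0) = 0.333333·7.8311e-06 + 0.333333·0.00100779 + 0.333333·0.135335 = 0.0454503.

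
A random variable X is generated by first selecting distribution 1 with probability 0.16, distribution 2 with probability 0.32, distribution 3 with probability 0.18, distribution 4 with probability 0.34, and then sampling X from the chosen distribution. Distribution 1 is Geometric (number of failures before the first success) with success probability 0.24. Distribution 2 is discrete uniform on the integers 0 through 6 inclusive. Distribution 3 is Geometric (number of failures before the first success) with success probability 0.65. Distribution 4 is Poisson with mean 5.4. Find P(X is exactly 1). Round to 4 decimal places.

Conditional on each component, P(X = 1): 1: 0.1824; 2: 0.142857; 3: 0.2275; 4: 0.0243895.
By total probability, P(X = 1) = 0.16·0.1824 + 0.32·0.142857 + 0.18·0.2275 + 0.34·0.0243895 = 0.124141.

0.1241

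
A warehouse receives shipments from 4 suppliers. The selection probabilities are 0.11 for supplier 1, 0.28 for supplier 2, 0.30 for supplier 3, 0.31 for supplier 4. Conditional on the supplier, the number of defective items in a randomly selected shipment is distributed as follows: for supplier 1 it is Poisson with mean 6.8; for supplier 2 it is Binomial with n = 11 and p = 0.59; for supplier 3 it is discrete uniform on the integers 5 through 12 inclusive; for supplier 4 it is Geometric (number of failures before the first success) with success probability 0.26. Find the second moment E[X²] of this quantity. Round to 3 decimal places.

47.528

For each component E[X²] = Var + (mean)², giving 1: 53.04; 2: 44.781; 3: 77.5; 4: 19.0473.
Overall E[X²] = 0.11·53.04 + 0.28·44.781 + 0.3·77.5 + 0.31·19.0473 = 47.5278.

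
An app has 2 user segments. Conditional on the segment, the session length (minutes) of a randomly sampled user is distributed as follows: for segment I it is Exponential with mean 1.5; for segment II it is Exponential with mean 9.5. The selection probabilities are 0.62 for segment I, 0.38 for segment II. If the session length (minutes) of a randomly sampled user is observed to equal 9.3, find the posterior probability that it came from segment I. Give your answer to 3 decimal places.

0.053

Likelihoods f(9.3 | ·): I: 0.00135295; II: 0.039548.
Posterior ∝ prior × likelihood. Numerator for I: 0.62·0.00135295 = 0.000838831.
Normalizing constant: 0.62·0.00135295 + 0.38·0.039548 = 0.0158671.
P(I | observation) = 0.000838831 / 0.0158671 = 0.0528661.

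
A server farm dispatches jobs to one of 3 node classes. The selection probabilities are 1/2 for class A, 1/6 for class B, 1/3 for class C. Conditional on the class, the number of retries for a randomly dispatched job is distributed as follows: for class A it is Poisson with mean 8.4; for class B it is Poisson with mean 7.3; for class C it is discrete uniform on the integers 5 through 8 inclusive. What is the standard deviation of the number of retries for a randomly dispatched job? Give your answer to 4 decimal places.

Per component, A: μ=8.4, E[X²]=78.96; B: μ=7.3, E[X²]=60.59; C: μ=6.5, E[X²]=43.5.
E[X] = 0.5·8.4 + 0.166667·7.3 + 0.333333·6.5 = 7.58333.
E[X²] = 0.5·78.96 + 0.166667·60.59 + 0.333333·43.5 = 64.0783.
Var(X) = E[X²] − (E[X])² = 64.0783 − 57.5069 = 6.57139.
SD(X) = √6.57139 = 2.56347.

2.5635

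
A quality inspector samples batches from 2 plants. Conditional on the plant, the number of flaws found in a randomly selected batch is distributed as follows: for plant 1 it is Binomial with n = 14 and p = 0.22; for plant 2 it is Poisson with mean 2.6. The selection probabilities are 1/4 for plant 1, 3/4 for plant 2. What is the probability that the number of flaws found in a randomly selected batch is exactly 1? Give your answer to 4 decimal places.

Conditional on each plant, P(X = 1): 1: 0.121837; 2: 0.193111.
By total probability, P(X = 1) = 0.25·0.121837 + 0.75·0.193111 = 0.175293.

0.1753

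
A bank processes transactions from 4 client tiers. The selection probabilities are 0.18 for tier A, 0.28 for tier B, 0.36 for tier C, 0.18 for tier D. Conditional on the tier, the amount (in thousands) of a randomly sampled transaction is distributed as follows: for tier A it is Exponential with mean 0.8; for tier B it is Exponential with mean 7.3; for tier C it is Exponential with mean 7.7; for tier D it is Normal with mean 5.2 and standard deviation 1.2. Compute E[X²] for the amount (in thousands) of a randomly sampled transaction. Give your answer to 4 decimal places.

For each component E[X²] = Var + (mean)², giving A: 1.28; B: 106.58; C: 118.58; D: 28.48.
Overall E[X²] = 0.18·1.28 + 0.28·106.58 + 0.36·118.58 + 0.18·28.48 = 77.888.

77.8880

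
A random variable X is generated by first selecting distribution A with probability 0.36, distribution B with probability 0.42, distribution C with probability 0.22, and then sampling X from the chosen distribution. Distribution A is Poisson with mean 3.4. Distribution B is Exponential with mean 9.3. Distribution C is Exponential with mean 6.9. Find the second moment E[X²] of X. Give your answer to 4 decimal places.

98.9856

For each component E[X²] = Var + (mean)², giving A: 14.96; B: 172.98; C: 95.22.
Overall E[X²] = 0.36·14.96 + 0.42·172.98 + 0.22·95.22 = 98.9856.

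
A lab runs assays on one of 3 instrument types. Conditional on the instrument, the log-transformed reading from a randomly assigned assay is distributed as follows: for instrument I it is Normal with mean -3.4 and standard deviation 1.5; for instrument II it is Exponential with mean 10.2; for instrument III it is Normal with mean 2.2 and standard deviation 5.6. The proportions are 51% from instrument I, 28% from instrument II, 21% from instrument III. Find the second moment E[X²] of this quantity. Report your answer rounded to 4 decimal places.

72.9075

For each component E[X²] = Var + (mean)², giving I: 13.81; II: 208.08; III: 36.2.
Overall E[X²] = 0.51·13.81 + 0.28·208.08 + 0.21·36.2 = 72.9075.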